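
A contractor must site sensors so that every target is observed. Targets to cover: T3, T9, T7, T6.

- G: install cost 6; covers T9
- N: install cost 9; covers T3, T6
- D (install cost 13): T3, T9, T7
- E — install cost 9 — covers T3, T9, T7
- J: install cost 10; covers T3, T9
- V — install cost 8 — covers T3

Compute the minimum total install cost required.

This is an integer covering problem.
Choose N and E: together they cover T3, T9, T7, T6 — every target.
Total install cost: 9 + 9 = 18.
No cover costs less than 18.

18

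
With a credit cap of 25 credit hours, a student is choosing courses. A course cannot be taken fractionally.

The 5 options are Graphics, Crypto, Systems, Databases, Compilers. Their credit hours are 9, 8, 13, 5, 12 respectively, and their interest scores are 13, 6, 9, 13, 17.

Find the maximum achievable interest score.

36

Take Crypto, Databases, and Compilers: credit hours 8 + 5 + 12 = 25 ≤ 25, interest score 6 + 13 + 17 = 36.
No other feasible combination does better.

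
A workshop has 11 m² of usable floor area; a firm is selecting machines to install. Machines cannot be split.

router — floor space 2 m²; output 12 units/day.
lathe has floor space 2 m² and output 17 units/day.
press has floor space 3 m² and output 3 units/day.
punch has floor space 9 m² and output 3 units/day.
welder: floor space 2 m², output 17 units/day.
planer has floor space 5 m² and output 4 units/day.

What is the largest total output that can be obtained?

50

router + lathe + press + welder: floor space 2 + 2 + 3 + 2 = 9 ≤ 11, output 12 + 17 + 3 + 17 = 49.
router + lathe + welder + planer: floor space 2 + 2 + 2 + 5 = 11 ≤ 11, output 12 + 17 + 17 + 4 = 50.
Best is router, lathe, welder, and planer with total output 50.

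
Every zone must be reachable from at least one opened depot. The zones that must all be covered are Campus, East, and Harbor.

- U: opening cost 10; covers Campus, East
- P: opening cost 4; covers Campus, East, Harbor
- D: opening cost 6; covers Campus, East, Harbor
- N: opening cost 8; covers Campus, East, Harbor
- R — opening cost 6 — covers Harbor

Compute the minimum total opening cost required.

4

P alone covers Campus, East, Harbor — every zone.
Total opening cost: 4.
No cover costs less than 4.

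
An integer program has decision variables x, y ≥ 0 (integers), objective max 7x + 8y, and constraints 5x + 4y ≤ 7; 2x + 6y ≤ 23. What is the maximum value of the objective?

8

Relaxing integrality, the LP optimum is 14.00 at (x,y) = (0, 1.75), which is not an integer point.
(x,y)=(0,1): 5·0+4·1=4≤7, 2·0+6·1=6≤23, objective 8.
(x,y)=(1,0): 5·1+4·0=5≤7, 2·1+6·0=2≤23, objective 7.
(x,y)=(0,0): 5·0+4·0=0≤7, 2·0+6·0=0≤23, objective 0.
Maximum is 8 at (x,y)=(0,1).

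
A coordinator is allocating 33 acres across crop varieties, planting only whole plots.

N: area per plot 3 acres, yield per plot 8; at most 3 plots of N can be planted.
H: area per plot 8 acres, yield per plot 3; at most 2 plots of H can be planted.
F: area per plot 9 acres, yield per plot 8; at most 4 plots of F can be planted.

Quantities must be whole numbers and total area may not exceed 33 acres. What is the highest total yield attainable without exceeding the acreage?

40

This is a bounded integer knapsack.
N has the best ratio (8/3); taking only N gives at most 3×8 = 24 (stopped by the supply cap of 3).
Mixing does better — 2×N and 3×F: area 33 ≤ 33, yield 2·8 + 3·8 = 40.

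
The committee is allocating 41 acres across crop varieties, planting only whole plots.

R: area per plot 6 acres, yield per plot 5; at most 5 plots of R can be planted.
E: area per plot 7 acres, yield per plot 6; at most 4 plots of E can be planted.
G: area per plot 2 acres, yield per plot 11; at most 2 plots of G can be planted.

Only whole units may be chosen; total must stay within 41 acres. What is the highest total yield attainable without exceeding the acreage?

53

1×R, 4×E, and 2×G: area 38 ≤ 41, yield 1·5 + 4·6 + 2·11 = 51.
5×R, 1×E, and 2×G: area 41 ≤ 41, yield 5·5 + 1·6 + 2·11 = 53.
Best is 53.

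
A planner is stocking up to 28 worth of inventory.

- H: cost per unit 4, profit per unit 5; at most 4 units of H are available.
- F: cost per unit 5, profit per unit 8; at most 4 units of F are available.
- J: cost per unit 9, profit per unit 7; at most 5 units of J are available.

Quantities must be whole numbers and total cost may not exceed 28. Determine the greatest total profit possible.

42

F has the best ratio (8/5); taking only F gives at most 4×8 = 32 (stopped by the supply cap of 4).
Mixing does better — 2×H and 4×F: cost 28 ≤ 28, profit 2·5 + 4·8 = 42.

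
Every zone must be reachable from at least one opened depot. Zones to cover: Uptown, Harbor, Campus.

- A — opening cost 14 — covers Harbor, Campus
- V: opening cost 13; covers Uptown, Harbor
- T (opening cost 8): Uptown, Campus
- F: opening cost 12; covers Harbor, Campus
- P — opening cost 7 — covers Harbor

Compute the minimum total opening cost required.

This is an integer covering problem.
Choose T and P: together they cover Uptown, Harbor, Campus — every zone.
Total opening cost: 8 + 7 = 15.
No cover costs less than 15.

15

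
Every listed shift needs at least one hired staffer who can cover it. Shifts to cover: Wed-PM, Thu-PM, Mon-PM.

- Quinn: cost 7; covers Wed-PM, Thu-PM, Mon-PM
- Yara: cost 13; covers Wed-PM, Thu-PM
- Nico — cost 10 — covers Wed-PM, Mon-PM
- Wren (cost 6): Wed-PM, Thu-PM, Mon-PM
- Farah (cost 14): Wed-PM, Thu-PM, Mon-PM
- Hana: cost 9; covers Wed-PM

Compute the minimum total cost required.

Wren alone covers Wed-PM, Thu-PM, Mon-PM — every shift.
Total cost: 6.
No cover costs less than 6.

6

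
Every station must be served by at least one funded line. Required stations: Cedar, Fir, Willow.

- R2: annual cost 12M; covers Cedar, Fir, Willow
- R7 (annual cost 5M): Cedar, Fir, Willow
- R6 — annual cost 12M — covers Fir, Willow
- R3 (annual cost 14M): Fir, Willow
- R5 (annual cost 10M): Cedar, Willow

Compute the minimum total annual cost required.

5

This is a weighted set-cover instance.
R7 alone covers Cedar, Fir, Willow — every station.
Total annual cost: 5.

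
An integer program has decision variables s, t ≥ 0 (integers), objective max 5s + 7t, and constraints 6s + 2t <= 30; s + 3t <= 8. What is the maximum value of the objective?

27

Relaxing integrality, the LP optimum is 31.00 at (s,t) = (4.62, 1.12), which is not an integer point.
(s,t)=(4,1): 6·4+2·1=26≤30, 1·4+3·1=7≤8, objective 27.
(s,t)=(5,0): 6·5+2·0=30≤30, 1·5+3·0=5≤8, objective 25.
(s,t)=(3,1): 6·3+2·1=20≤30, 1·3+3·1=6≤8, objective 22.
The best lattice point is (4,1), giving 27.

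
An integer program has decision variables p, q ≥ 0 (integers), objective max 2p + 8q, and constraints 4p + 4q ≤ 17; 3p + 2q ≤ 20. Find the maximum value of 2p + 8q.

32

The continuous relaxation peaks at (0, 4.25) with value 34.00; rounding to a feasible lattice point costs some objective.
(p,q)=(0,4): 4·0+4·4=16≤17, 3·0+2·4=8≤20, objective 32.
(p,q)=(1,3): 4·1+4·3=16≤17, 3·1+2·3=9≤20, objective 26.
(p,q)=(0,3): 4·0+4·3=12≤17, 3·0+2·3=6≤20, objective 24.
No feasible integer point exceeds 32.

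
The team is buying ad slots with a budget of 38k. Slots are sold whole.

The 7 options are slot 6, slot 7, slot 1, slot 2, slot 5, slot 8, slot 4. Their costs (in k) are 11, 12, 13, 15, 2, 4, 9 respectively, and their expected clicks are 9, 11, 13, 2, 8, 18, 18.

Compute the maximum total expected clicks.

Allowing fractional choices, the relaxed optimum would be about 66.2, but ad slots are indivisible.
slot 6 + slot 7 + slot 5 + slot 8 + slot 4: cost 11 + 12 + 2 + 4 + 9 = 38 ≤ 38, expected clicks 9 + 11 + 8 + 18 + 18 = 64.
slot 7 + slot 1 + slot 8 + slot 4: cost 12 + 13 + 4 + 9 = 38 ≤ 38, expected clicks 11 + 13 + 18 + 18 = 60.
Best is slot 6, slot 7, slot 5, slot 8, and slot 4 with total expected clicks 64.

64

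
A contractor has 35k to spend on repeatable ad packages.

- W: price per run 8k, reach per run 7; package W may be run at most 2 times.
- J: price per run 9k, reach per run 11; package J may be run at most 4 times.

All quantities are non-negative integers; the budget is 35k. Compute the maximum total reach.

40

1×W and 3×J: price 35 ≤ 35, reach 1·7 + 3·11 = 40.
2×W and 2×J: price 34 ≤ 35, reach 2·7 + 2·11 = 36.
Best is 40.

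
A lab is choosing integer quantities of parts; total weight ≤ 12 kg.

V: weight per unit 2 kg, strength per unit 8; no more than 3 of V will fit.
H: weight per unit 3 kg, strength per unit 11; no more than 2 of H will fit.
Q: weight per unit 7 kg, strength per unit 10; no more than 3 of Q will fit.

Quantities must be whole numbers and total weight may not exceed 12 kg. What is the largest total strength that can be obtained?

46

2×V and 2×H: weight 10 ≤ 12, strength 2·8 + 2·11 = 38.
3×V and 2×H: weight 12 ≤ 12, strength 3·8 + 2·11 = 46.
Best is 46.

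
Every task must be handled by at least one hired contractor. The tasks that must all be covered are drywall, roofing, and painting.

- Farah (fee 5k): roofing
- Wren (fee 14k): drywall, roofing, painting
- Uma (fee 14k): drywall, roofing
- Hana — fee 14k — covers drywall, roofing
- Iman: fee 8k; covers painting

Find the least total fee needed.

Wren alone covers drywall, roofing, painting — every task.
Total fee: 14.
No cover costs less than 14.

14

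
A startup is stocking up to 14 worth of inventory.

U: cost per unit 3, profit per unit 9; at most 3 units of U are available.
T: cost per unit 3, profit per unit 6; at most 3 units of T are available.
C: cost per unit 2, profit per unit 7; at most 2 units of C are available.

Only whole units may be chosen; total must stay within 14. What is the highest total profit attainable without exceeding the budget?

3×U and 2×C: cost 13 ≤ 14, profit 3·9 + 2·7 = 41.
3×U, 1×T, and 1×C: cost 14 ≤ 14, profit 3·9 + 1·6 + 1·7 = 40.
Best is 41.

41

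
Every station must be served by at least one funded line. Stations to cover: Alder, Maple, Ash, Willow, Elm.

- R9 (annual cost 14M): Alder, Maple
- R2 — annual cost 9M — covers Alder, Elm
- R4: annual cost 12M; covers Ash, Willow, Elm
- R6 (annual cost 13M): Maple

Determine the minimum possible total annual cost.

26

Choose R9 and R4: together they cover Alder, Maple, Ash, Willow, Elm — every station.
Total annual cost: 14 + 12 = 26.
No cover costs less than 26.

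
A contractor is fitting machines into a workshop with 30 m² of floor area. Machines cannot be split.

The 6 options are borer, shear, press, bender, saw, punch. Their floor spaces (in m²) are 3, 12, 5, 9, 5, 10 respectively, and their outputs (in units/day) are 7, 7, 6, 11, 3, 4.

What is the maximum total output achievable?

31

borer + shear + press + bender: floor space 3 + 12 + 5 + 9 = 29 ≤ 30, output 7 + 7 + 6 + 11 = 31.
borer + press + bender + punch: floor space 3 + 5 + 9 + 10 = 27 ≤ 30, output 7 + 6 + 11 + 4 = 28.
Best is borer, shear, press, and bender with total output 31.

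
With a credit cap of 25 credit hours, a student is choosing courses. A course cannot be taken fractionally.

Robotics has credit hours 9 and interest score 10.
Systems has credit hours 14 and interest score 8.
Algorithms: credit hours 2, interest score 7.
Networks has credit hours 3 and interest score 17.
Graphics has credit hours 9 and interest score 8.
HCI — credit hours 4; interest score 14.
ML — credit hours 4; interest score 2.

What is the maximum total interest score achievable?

Robotics + Algorithms + Networks + HCI + ML: credit hours 9 + 2 + 3 + 4 + 4 = 22 ≤ 25, interest score 10 + 7 + 17 + 14 + 2 = 50.
Robotics + Algorithms + Networks + HCI: credit hours 9 + 2 + 3 + 4 = 18 ≤ 25, interest score 10 + 7 + 17 + 14 = 48.
Robotics + Networks + Graphics + HCI: credit hours 9 + 3 + 9 + 4 = 25 ≤ 25, interest score 10 + 17 + 8 + 14 = 49.
Best is Robotics, Algorithms, Networks, HCI, and ML with total interest score 50.

50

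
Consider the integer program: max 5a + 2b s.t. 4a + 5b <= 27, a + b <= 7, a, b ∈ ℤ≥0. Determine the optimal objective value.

30

The continuous relaxation peaks at (6.75, 0) with value 33.75; rounding to a feasible lattice point costs some objective.
(a,b)=(6,0) is feasible, giving 30.
(a,b)=(5,1) is feasible, giving 27.
(a,b)=(5,0) is feasible, giving 25.
Maximum is 30 at (a,b)=(6,0).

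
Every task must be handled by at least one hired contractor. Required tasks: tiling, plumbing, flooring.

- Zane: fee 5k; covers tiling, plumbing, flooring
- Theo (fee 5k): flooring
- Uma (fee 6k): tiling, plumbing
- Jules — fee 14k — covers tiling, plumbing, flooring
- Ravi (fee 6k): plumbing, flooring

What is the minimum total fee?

5

Zane alone covers tiling, plumbing, flooring — every task.
Total fee: 5.
No cover costs less than 5.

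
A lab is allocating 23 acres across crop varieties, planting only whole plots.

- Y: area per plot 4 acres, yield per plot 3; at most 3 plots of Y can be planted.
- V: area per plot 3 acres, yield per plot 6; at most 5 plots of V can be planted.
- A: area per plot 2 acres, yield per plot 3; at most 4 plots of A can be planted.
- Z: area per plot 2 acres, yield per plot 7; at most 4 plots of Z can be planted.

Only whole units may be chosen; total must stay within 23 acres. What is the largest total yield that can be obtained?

58

Take 5×V and 4×Z: area 23 ≤ 23, yield 5·6 + 4·7 = 58.
Z has the best ratio (7/2) and is taken to its limit of 4; remaining capacity is filled optimally with the others.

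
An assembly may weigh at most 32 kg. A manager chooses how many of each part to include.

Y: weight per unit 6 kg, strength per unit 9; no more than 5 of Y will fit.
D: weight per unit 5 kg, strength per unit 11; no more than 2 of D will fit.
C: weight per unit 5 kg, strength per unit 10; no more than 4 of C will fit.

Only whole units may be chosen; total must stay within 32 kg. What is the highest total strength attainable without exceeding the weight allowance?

2×D and 4×C: weight 30 ≤ 32, strength 2·11 + 4·10 = 62.
1×Y, 2×D, and 3×C: weight 31 ≤ 32, strength 1·9 + 2·11 + 3·10 = 61.
Best is 62.

62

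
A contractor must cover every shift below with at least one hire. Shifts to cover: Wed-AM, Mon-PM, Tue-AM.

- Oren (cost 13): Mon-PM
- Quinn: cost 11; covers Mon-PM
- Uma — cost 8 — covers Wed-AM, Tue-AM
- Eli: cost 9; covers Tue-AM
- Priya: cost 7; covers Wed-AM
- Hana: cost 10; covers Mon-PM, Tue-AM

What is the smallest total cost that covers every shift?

The greedy cost-per-new-shift heuristic would pick Uma and Hana for 18, but a cheaper cover exists.
Choose Priya and Hana: together they cover Wed-AM, Mon-PM, Tue-AM — every shift.
Total cost: 7 + 10 = 17.
No cover costs less than 17.

17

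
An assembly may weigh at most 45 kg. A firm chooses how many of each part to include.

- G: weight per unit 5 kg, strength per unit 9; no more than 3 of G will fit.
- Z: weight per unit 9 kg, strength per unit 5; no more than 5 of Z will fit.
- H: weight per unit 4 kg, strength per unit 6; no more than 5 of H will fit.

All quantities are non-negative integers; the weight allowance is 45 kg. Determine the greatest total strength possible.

This is a bounded integer knapsack.
3×G, 1×Z, and 5×H: weight 44 ≤ 45, strength 3·9 + 1·5 + 5·6 = 62.
3×G and 5×H: weight 35 ≤ 45, strength 3·9 + 5·6 = 57.
Best is 62.

62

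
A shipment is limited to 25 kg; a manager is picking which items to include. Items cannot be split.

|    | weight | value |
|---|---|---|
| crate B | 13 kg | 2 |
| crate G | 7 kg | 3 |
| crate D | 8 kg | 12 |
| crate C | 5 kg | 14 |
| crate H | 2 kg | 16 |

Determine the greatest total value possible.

This is an integer program with binary decision variables.
Allowing fractional choices, the relaxed optimum would be about 45.5, but items are indivisible.
crate D + crate C + crate H: weight 8 + 5 + 2 = 15 ≤ 25, value 12 + 14 + 16 = 42.
crate G + crate D + crate C + crate H: weight 7 + 8 + 5 + 2 = 22 ≤ 25, value 3 + 12 + 14 + 16 = 45.
crate G + crate C + crate H: weight 7 + 5 + 2 = 14 ≤ 25, value 3 + 14 + 16 = 33.
Best is crate G, crate D, crate C, and crate H with total value 45.

45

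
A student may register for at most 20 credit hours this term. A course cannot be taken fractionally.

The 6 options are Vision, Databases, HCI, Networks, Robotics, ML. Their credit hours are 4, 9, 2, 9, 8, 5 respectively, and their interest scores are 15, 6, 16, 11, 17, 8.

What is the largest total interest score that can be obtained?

Take Vision, HCI, Robotics, and ML: credit hours 4 + 2 + 8 + 5 = 19 ≤ 20, interest score 15 + 16 + 17 + 8 = 56.
No other feasible combination does better.

56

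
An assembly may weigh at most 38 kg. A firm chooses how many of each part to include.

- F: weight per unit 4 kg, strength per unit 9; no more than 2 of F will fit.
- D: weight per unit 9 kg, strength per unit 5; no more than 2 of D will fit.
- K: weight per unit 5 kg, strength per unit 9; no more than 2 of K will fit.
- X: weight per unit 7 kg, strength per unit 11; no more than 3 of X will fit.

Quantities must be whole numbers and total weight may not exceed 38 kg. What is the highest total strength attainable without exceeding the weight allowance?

Take 1×F, 2×K, and 3×X: weight 35 ≤ 38, strength 1·9 + 2·9 + 3·11 = 60.
No other integer combination yields more.

60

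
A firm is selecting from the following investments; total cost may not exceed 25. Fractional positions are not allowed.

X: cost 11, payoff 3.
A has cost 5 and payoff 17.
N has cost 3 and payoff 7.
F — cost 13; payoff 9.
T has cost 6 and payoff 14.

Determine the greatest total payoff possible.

Take X, A, N, and T: cost 11 + 5 + 3 + 6 = 25 ≤ 25, payoff 3 + 17 + 7 + 14 = 41.
No other feasible combination does better.

41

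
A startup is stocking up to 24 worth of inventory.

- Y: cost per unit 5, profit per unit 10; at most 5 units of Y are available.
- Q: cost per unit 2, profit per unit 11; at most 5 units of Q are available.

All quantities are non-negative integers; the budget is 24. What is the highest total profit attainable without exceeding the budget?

75

3×Y and 4×Q: cost 23 ≤ 24, profit 3·10 + 4·11 = 74.
2×Y and 5×Q: cost 20 ≤ 24, profit 2·10 + 5·11 = 75.
Best is 75.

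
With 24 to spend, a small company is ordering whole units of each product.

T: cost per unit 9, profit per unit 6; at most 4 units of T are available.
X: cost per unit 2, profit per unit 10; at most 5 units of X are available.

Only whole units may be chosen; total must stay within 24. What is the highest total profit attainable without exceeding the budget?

Take 1×T and 5×X: cost 19 ≤ 24, profit 1·6 + 5·10 = 56.
X has the best ratio (10/2) and is taken to its limit of 5; remaining capacity is filled optimally with the others.

56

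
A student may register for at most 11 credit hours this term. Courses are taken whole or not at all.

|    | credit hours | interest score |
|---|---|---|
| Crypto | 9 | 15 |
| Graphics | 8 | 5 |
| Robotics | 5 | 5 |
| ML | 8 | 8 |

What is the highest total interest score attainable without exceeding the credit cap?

15

Take Crypto: credit hours 9 ≤ 11, interest score 15.
No other feasible combination does better.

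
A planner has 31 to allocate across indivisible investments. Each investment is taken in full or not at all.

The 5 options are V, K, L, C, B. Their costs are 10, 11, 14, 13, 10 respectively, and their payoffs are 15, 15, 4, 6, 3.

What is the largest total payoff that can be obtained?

Allowing fractional choices, the relaxed optimum would be about 34.6, but investments are indivisible.
V + K: cost 10 + 11 = 21 ≤ 31, payoff 15 + 15 = 30.
V + C: cost 10 + 13 = 23 ≤ 31, payoff 15 + 6 = 21.
V + K + B: cost 10 + 11 + 10 = 31 ≤ 31, payoff 15 + 15 + 3 = 33.
Best is V, K, and B with total payoff 33.

33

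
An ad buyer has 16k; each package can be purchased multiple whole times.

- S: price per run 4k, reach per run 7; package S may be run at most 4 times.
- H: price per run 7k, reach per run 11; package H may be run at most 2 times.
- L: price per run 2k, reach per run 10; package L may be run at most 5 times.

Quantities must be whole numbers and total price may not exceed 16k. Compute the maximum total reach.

57

2×S and 4×L: price 16 ≤ 16, reach 2·7 + 4·10 = 54.
1×S and 5×L: price 14 ≤ 16, reach 1·7 + 5·10 = 57.
Best is 57.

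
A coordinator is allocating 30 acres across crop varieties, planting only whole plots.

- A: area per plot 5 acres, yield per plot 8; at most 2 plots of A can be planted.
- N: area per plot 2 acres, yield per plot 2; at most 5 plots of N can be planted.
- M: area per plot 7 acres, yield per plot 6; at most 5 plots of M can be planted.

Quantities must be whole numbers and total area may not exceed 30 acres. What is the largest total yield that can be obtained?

34

This is a bounded integer knapsack.
Take 2×A, 3×N, and 2×M: area 30 ≤ 30, yield 2·8 + 3·2 + 2·6 = 34.
A has the best ratio (8/5) and is taken to its limit of 2; remaining capacity is filled optimally with the others.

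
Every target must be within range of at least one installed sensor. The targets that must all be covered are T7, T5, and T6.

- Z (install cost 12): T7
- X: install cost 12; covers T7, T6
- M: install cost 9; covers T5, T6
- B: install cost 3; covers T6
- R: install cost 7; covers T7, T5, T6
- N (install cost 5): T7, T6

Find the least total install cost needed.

This is a weighted set-cover instance.
R alone covers T7, T5, T6 — every target.
Total install cost: 7.

7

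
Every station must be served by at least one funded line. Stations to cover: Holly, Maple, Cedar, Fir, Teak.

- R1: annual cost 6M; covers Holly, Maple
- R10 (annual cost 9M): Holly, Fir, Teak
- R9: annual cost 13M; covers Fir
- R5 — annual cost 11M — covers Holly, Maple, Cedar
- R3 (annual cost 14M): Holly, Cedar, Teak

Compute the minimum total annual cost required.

20

This is an integer covering problem.
The greedy cost-per-new-station heuristic would pick R1, R10, and R5 for 26, but a cheaper cover exists.
Choose R10 and R5: together they cover Holly, Maple, Cedar, Fir, Teak — every station.
Total annual cost: 9 + 11 = 20.
No cover costs less than 20.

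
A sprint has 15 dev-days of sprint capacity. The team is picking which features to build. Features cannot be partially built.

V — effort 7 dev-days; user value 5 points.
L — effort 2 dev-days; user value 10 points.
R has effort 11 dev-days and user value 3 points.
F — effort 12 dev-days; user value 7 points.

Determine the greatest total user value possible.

17

Take L and F: effort 2 + 12 = 14 ≤ 15, user value 10 + 7 = 17.
No other feasible combination does better.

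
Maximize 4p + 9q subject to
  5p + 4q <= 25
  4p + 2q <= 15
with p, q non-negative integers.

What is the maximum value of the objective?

54

(p,q)=(0,6) is feasible, giving 54.
(p,q)=(1,5) is feasible, giving 49.
Maximum is 54 at (p,q)=(0,6).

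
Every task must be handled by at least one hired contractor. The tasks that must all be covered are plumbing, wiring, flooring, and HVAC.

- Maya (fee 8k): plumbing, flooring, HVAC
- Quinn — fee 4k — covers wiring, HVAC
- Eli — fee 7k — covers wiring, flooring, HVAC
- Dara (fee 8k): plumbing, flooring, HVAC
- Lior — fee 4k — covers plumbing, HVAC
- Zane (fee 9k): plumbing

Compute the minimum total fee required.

The greedy cost-per-new-task heuristic would pick Quinn and Maya for 12, but a cheaper cover exists.
Choose Eli and Lior: together they cover plumbing, wiring, flooring, HVAC — every task.
Total fee: 7 + 4 = 11.
No cover costs less than 11.

11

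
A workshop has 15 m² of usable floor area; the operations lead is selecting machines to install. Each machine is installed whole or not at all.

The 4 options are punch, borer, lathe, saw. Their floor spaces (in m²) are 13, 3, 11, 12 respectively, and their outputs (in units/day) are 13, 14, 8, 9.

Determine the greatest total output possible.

23

Treat it as a binary knapsack problem.
Allowing fractional choices, the relaxed optimum would be about 26.0, but machines are indivisible.
borer + saw: floor space 3 + 12 = 15 ≤ 15, output 14 + 9 = 23.
borer + lathe: floor space 3 + 11 = 14 ≤ 15, output 14 + 8 = 22.
Best is borer and saw with total output 23.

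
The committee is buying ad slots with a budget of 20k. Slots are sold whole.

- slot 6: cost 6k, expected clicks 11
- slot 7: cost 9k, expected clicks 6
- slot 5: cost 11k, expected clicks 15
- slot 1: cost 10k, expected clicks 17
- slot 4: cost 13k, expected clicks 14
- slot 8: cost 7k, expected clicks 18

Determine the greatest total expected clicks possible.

35

This is a 0-1 knapsack instance.
slot 4 + slot 8: cost 13 + 7 = 20 ≤ 20, expected clicks 14 + 18 = 32.
slot 1 + slot 8: cost 10 + 7 = 17 ≤ 20, expected clicks 17 + 18 = 35.
slot 5 + slot 8: cost 11 + 7 = 18 ≤ 20, expected clicks 15 + 18 = 33.
Best is slot 1 and slot 8 with total expected clicks 35.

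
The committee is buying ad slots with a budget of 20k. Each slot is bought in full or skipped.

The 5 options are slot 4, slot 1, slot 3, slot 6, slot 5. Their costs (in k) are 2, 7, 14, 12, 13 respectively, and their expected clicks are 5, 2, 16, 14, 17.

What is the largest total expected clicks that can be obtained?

22

Allowing fractional choices, the relaxed optimum would be about 27.8, but ad slots are indivisible.
slot 4 + slot 5: cost 2 + 13 = 15 ≤ 20, expected clicks 5 + 17 = 22.
slot 4 + slot 3: cost 2 + 14 = 16 ≤ 20, expected clicks 5 + 16 = 21.
slot 4 + slot 6: cost 2 + 12 = 14 ≤ 20, expected clicks 5 + 14 = 19.
Best is slot 4 and slot 5 with total expected clicks 22.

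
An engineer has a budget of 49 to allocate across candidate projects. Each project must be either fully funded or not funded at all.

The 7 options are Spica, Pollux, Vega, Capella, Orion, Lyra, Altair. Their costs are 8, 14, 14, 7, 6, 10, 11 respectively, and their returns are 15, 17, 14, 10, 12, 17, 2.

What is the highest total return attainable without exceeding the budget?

71

Allowing fractional choices, the relaxed optimum would be about 75.0, but projects are indivisible.
Spica + Vega + Capella + Orion + Lyra: cost 8 + 14 + 7 + 6 + 10 = 45 ≤ 49, return 15 + 14 + 10 + 12 + 17 = 68.
Spica + Pollux + Capella + Orion + Lyra: cost 8 + 14 + 7 + 6 + 10 = 45 ≤ 49, return 15 + 17 + 10 + 12 + 17 = 71.
Spica + Pollux + Vega + Capella + Orion: cost 8 + 14 + 14 + 7 + 6 = 49 ≤ 49, return 15 + 17 + 14 + 10 + 12 = 68.
Best is Spica, Pollux, Capella, Orion, and Lyra with total return 71.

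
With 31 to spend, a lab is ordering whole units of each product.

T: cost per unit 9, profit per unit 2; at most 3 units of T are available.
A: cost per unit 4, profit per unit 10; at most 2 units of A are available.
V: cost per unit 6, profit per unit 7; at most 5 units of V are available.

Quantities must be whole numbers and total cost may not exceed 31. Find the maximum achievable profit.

41

A has the best ratio (10/4); taking only A gives at most 2×10 = 20 (stopped by the supply cap of 2).
Mixing does better — 2×A and 3×V: cost 26 ≤ 31, profit 2·10 + 3·7 = 41.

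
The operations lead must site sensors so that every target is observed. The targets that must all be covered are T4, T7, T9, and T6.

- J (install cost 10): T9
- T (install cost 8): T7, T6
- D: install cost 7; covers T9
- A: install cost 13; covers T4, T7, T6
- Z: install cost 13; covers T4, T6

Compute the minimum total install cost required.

20

The greedy cost-per-new-target heuristic would pick T, D, and A for 28, but a cheaper cover exists.
Choose D and A: together they cover T4, T7, T9, T6 — every target.
Total install cost: 7 + 13 = 20.
No cover costs less than 20.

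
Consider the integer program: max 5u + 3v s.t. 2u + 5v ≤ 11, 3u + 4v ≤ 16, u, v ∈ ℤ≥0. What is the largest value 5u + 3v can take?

Relaxing integrality, the LP optimum is 26.67 at (u,v) = (5.33, 0), which is not an integer point.
(u,v)=(5,0): 2·5+5·0=10≤11, 3·5+4·0=15≤16, objective 25.
(u,v)=(4,0): 2·4+5·0=8≤11, 3·4+4·0=12≤16, objective 20.
The best lattice point is (5,0), giving 25.

25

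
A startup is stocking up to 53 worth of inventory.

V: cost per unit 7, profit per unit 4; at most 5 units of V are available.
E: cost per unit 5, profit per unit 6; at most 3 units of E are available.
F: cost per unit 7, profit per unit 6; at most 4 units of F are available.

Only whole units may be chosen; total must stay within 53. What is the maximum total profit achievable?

2×V, 2×E, and 4×F: cost 52 ≤ 53, profit 2·4 + 2·6 + 4·6 = 44.
1×V, 3×E, and 4×F: cost 50 ≤ 53, profit 1·4 + 3·6 + 4·6 = 46.
Best is 46.

46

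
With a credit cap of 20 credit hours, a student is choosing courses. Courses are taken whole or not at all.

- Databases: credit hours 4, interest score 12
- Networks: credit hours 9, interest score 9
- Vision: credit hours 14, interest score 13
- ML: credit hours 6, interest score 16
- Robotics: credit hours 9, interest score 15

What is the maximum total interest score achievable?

Databases + Networks + ML: credit hours 4 + 9 + 6 = 19 ≤ 20, interest score 12 + 9 + 16 = 37.
Databases + ML + Robotics: credit hours 4 + 6 + 9 = 19 ≤ 20, interest score 12 + 16 + 15 = 43.
Best is Databases, ML, and Robotics with total interest score 43.

43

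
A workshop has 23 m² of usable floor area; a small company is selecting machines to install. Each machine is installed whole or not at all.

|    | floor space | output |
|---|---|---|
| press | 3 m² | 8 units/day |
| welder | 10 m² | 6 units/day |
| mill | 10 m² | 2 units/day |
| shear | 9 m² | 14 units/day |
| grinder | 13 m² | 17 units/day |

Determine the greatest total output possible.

31

Treat it as a binary knapsack problem.
press + grinder: floor space 3 + 13 = 16 ≤ 23, output 8 + 17 = 25.
press + welder + shear: floor space 3 + 10 + 9 = 22 ≤ 23, output 8 + 6 + 14 = 28.
shear + grinder: floor space 9 + 13 = 22 ≤ 23, output 14 + 17 = 31.
Best is shear and grinder with total output 31.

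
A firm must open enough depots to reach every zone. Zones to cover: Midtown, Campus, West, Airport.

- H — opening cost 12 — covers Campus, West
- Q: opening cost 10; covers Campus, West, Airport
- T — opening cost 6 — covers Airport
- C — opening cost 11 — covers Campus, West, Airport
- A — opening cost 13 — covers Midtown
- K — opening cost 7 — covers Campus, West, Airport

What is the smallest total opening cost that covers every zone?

20

Choose A and K: together they cover Midtown, Campus, West, Airport — every zone.
Total opening cost: 13 + 7 = 20.
No cover costs less than 20.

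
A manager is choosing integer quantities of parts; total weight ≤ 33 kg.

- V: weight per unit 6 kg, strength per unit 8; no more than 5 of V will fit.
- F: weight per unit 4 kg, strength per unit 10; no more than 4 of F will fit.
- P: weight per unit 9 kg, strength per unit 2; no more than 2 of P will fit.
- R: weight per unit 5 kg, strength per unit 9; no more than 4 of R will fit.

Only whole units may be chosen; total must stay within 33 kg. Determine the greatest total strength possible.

Take 4×F and 3×R: weight 31 ≤ 33, strength 4·10 + 3·9 = 67.
F has the best ratio (10/4) and is taken to its limit of 4; remaining capacity is filled optimally with the others.

67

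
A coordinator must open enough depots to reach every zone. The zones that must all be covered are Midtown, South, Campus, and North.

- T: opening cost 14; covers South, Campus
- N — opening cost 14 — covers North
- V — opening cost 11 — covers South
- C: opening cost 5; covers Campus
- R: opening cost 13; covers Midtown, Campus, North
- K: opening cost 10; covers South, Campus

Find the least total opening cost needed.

Choose R and K: together they cover Midtown, South, Campus, North — every zone.
Total opening cost: 13 + 10 = 23.

23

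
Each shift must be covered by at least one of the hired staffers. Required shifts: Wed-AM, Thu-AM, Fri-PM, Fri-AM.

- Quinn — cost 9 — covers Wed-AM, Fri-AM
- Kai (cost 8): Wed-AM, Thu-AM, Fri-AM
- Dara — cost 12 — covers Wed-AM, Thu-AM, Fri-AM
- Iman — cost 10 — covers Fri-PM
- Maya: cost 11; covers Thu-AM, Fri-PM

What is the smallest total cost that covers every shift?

18

Choose Kai and Iman: together they cover Wed-AM, Thu-AM, Fri-PM, Fri-AM — every shift.
Total cost: 8 + 10 = 18.
No cover costs less than 18.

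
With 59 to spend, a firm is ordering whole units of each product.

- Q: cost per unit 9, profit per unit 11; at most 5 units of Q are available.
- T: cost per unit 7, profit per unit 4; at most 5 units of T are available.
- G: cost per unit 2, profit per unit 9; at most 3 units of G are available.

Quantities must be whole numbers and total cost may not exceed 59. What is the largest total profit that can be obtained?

This is a bounded integer knapsack.
5×Q, 1×T, and 3×G: cost 58 ≤ 59, profit 5·11 + 1·4 + 3·9 = 86.
5×Q and 3×G: cost 51 ≤ 59, profit 5·11 + 3·9 = 82.
Best is 86.

86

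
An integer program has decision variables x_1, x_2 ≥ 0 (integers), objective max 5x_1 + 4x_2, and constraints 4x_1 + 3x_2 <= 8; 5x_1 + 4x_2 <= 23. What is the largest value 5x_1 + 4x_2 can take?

(x_1,x_2)=(2,0): 4·2+3·0=8≤8, 5·2+4·0=10≤23, objective 10.
(x_1,x_2)=(1,1): 4·1+3·1=7≤8, 5·1+4·1=9≤23, objective 9.
No feasible integer point exceeds 10.

10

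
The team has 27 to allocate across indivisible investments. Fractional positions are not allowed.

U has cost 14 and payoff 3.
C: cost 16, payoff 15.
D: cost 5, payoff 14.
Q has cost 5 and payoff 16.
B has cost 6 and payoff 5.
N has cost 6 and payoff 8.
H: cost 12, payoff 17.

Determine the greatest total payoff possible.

47

Take D, Q, and H: cost 5 + 5 + 12 = 22 ≤ 27, payoff 14 + 16 + 17 = 47.
No other feasible combination does better.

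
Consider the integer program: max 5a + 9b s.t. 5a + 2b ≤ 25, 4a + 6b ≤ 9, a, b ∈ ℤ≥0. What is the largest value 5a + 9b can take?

10

Relaxing integrality, the LP optimum is 13.50 at (a,b) = (0, 1.5), which is not an integer point.
(a,b)=(2,0): 5·2+2·0=10≤25, 4·2+6·0=8≤9, objective 10.
(a,b)=(0,1): 5·0+2·1=2≤25, 4·0+6·1=6≤9, objective 9.
No feasible integer point exceeds 10.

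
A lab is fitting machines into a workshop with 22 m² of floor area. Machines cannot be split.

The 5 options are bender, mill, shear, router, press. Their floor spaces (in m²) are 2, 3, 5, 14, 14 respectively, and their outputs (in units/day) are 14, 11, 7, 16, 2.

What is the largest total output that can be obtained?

41

Allowing fractional choices, the relaxed optimum would be about 45.7, but machines are indivisible.
bender + shear + router: floor space 2 + 5 + 14 = 21 ≤ 22, output 14 + 7 + 16 = 37.
mill + shear + router: floor space 3 + 5 + 14 = 22 ≤ 22, output 11 + 7 + 16 = 34.
bender + mill + router: floor space 2 + 3 + 14 = 19 ≤ 22, output 14 + 11 + 16 = 41.
Best is bender, mill, and router with total output 41.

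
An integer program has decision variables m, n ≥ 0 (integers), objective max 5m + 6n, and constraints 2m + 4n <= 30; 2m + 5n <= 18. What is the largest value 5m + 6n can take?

45

(m,n)=(9,0): 2·9+4·0=18≤30, 2·9+5·0=18≤18, objective 45.
(m,n)=(8,0): 2·8+4·0=16≤30, 2·8+5·0=16≤18, objective 40.
No feasible integer point exceeds 45.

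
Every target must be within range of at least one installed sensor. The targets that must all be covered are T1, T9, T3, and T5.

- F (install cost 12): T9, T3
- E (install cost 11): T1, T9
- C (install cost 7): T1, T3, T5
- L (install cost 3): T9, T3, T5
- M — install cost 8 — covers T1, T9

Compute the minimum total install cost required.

Choose C and L: together they cover T1, T9, T3, T5 — every target.
Total install cost: 7 + 3 = 10.
No cover costs less than 10.

10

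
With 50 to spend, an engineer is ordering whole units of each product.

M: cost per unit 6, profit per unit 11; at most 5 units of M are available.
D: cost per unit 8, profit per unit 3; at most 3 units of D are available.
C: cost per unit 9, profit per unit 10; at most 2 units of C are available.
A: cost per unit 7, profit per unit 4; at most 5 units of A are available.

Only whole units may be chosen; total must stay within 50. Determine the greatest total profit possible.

75

This is a bounded integer knapsack.
5×M and 2×C: cost 48 ≤ 50, profit 5·11 + 2·10 = 75.
5×M, 1×C, and 1×A: cost 46 ≤ 50, profit 5·11 + 1·10 + 1·4 = 69.
Best is 75.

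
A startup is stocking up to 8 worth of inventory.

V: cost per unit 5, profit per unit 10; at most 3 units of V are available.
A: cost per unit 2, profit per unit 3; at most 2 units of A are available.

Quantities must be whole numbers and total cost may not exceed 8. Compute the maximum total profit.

V has the best ratio (10/5); taking only V gives at most 1×10 = 10 (stopped by the cost limit).
Mixing does better — 1×V and 1×A: cost 7 ≤ 8, profit 1·10 + 1·3 = 13.

13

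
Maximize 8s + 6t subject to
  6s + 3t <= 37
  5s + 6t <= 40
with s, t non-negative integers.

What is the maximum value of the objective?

52

The continuous relaxation peaks at (4.86, 2.62) with value 54.57; rounding to a feasible lattice point costs some objective.
(s,t)=(5,2): 6·5+3·2=36≤37, 5·5+6·2=37≤40, objective 52.
(s,t)=(4,3): 6·4+3·3=33≤37, 5·4+6·3=38≤40, objective 50.
(s,t)=(5,1): 6·5+3·1=33≤37, 5·5+6·1=31≤40, objective 46.
The best lattice point is (5,2), giving 52.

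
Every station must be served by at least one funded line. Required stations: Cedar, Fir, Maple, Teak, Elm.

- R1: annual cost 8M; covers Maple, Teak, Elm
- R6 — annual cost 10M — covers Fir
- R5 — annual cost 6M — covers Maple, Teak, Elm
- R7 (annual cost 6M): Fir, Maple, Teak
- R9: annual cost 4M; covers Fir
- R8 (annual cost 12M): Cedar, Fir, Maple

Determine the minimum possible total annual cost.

18

This is an integer covering problem.
The greedy cost-per-new-station heuristic would pick R5, R9, and R8 for 22, but a cheaper cover exists.
Choose R5 and R8: together they cover Cedar, Fir, Maple, Teak, Elm — every station.
Total annual cost: 6 + 12 = 18.
No cover costs less than 18.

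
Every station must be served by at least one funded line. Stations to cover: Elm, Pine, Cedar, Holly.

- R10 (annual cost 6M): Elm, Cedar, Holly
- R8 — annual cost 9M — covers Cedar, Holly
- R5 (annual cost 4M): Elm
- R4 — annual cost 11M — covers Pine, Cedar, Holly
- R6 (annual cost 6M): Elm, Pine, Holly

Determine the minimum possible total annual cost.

12

Choose R10 and R6: together they cover Elm, Pine, Cedar, Holly — every station.
Total annual cost: 6 + 6 = 12.
No cover costs less than 12.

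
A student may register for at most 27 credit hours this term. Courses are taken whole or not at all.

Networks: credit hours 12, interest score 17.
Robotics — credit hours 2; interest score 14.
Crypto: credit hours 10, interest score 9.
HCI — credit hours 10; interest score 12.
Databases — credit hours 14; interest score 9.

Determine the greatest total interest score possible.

Allowing fractional choices, the relaxed optimum would be about 45.7, but courses are indivisible.
Networks + Robotics + Crypto: credit hours 12 + 2 + 10 = 24 ≤ 27, interest score 17 + 14 + 9 = 40.
Networks + Robotics + HCI: credit hours 12 + 2 + 10 = 24 ≤ 27, interest score 17 + 14 + 12 = 43.
Robotics + Crypto + HCI: credit hours 2 + 10 + 10 = 22 ≤ 27, interest score 14 + 9 + 12 = 35.
Best is Networks, Robotics, and HCI with total interest score 43.

43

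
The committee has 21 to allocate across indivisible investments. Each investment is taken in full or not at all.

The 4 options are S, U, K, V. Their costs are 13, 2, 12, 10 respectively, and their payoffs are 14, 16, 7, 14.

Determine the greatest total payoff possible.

Allowing fractional choices, the relaxed optimum would be about 39.7, but investments are indivisible.
S + U: cost 13 + 2 = 15 ≤ 21, payoff 14 + 16 = 30.
U + K: cost 2 + 12 = 14 ≤ 21, payoff 16 + 7 = 23.
U + V: cost 2 + 10 = 12 ≤ 21, payoff 16 + 14 = 30.
The maximum payoff is 30; one optimal choice is U and V.

30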